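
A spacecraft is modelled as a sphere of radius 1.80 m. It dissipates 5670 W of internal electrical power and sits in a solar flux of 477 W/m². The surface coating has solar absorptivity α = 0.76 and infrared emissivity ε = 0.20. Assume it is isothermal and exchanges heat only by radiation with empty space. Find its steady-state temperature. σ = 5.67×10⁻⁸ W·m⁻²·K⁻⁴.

T ≈ 377 K

At steady state, absorbed solar power + internal power = radiated power.
Absorbed: α·S·A_cross = 0.76·477·10.18 = 3690 W (cross-section πr²).
Total input = 3690 + 5670 = 9360 W.
Radiated: εσ·A_surf·T⁴ with A_surf = 4πr² = 40.72 m².
T⁴ = 9360/(0.20·5.67×10⁻⁸·40.72) = 2.027×10¹⁰ K⁴.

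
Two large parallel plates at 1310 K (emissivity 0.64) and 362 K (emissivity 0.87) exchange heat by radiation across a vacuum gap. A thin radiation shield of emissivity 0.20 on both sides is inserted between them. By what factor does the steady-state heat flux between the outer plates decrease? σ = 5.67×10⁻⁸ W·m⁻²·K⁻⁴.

Without shield: q₀ = σΔ(T⁴)/(1/ε₁+1/ε₂−1) with denominator 1.712.
With shield the two gaps are in series; the resistances add: (1/ε₁+1/ε_s−1)+(1/ε_s+1/ε₂−1) = 5.562+5.149 = 10.71.
Heat-flux ratio q₀/q = 10.71/1.712.

factor ≈ 6.26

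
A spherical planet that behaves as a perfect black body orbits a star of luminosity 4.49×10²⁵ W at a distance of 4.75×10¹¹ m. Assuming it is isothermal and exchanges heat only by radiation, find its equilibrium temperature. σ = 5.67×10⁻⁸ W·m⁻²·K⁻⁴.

T ≈ 91.4 K

First find the stellar flux at distance d: S = L/(4πd²) = 4.49×10²⁵/(4π·(4.75×10¹¹)²) = 15.84 W/m².
For an isothermal sphere, absorbed (1−a)S·πr² = emitted σ·4πr²·T⁴, so T⁴ = (1−a)S/(4σ).
T⁴ = 1.00·15.84/(4·5.67×10⁻⁸) = 6.982×10⁷ K⁴.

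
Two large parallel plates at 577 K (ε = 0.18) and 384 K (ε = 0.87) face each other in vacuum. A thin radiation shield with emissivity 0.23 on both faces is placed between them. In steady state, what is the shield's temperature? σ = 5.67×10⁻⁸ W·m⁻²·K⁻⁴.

T_s ≈ 477 K

In steady state the net flux on the hot side equals that on the cold side.
σ(T₁⁴−T_s⁴)/D₁ = σ(T_s⁴−T₂⁴)/D₂, with D₁ = 1/ε₁+1/ε_s−1 = 8.903, D₂ = 1/ε_s+1/ε₂−1 = 4.497.
Solve for T_s⁴: T_s⁴ = (D₂·T₁⁴ + D₁·T₂⁴)/(D₁+D₂) = 5.164×10¹⁰ K⁴.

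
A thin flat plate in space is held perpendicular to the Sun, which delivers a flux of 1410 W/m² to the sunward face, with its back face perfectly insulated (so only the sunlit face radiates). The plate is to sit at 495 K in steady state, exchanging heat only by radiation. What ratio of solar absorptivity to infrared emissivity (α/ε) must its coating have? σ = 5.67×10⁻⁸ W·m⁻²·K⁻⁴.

Balance: αS·A = εσ·1A·T⁴ ⇒ α/ε = σT⁴/S.
α/ε = 5.67×10⁻⁸·(495)⁴/1410 = 5.67×10⁻⁸·6.004×10¹⁰/1410.

α/ε ≈ 2.41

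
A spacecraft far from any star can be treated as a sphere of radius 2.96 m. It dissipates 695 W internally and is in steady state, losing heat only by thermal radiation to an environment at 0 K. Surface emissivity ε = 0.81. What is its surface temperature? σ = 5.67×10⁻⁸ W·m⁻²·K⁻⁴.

T ≈ 108 K

Steady state: internal power = radiated power, P = εσA T⁴.
Radiating area A = 4πr² = 110.1 m².
T⁴ = P/(εσA) = 695/(0.81·5.67×10⁻⁸·110.1) = 1.374×10⁸ K⁴.
T = (1.374×10⁸)^(1/4).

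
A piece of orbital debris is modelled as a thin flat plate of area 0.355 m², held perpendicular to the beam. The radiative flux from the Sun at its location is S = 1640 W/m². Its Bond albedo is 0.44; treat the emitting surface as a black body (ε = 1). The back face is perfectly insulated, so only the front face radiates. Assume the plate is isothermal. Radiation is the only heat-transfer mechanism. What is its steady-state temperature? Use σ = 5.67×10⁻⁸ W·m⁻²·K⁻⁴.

T ≈ 357 K

At equilibrium, absorbed power = emitted power.
Absorbing cross-section = A = 0.3550 m²; emitting surface = A = 0.3550 m² (ratio 1).
(1−a)S·A_cross = εσ·A_surf·T⁴  ⇒  T⁴ = (1−a)S/(1σ).
T⁴ = 0.560·1640/(1·5.67×10⁻⁸) = 1.620×10¹⁰ K⁴.
T = (1.620×10¹⁰)^(1/4).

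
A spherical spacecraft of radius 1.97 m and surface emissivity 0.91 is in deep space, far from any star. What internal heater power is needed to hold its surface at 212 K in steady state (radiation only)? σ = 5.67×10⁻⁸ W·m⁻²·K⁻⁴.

P = εσ·4πr²·T⁴.
4πr² = 48.77 m²; T⁴ = 2.020×10⁹ K⁴.
P = 0.91·5.67×10⁻⁸·48.77·2.020×10⁹.

P ≈ 5080 W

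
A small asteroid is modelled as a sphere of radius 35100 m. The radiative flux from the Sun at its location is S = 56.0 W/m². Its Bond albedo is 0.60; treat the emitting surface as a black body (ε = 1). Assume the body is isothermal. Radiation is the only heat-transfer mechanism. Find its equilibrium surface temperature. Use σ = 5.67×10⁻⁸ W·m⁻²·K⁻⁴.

T ≈ 99.7 K

At equilibrium, absorbed power = emitted power.
Absorbing cross-section = πr² = 3.870×10⁹ m²; emitting surface = 4πr² = 1.548×10¹⁰ m² (ratio 4).
(1−a)S·A_cross = εσ·A_surf·T⁴  ⇒  T⁴ = (1−a)S/(4σ).
T⁴ = 0.400·56.0/(4·5.67×10⁻⁸) = 9.877×10⁷ K⁴.
T = (9.877×10⁷)^(1/4).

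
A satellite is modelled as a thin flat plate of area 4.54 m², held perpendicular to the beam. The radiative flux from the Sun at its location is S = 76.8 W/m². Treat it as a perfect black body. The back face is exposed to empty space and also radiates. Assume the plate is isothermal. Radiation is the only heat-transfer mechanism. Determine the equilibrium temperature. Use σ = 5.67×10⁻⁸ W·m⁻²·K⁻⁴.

At equilibrium, absorbed power = emitted power.
Absorbing cross-section = A = 4.540 m²; emitting surface = 2A = 9.080 m² (ratio 2).
S·A_cross = εσ·A_surf·T⁴  ⇒  T⁴ = S/(2σ).
T⁴ = 1.00·76.8/(2·5.67×10⁻⁸) = 6.772×10⁸ K⁴.
T = (6.772×10⁸)^(1/4).

T ≈ 161 K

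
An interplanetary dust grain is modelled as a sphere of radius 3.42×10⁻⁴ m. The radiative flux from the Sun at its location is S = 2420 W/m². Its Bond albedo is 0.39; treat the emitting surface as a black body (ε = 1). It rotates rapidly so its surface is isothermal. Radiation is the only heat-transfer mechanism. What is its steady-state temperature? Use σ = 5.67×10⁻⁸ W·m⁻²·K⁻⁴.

At equilibrium, absorbed power = emitted power.
Absorbing cross-section = πr² = 3.675×10⁻⁷ m²; emitting surface = 4πr² = 1.470×10⁻⁶ m² (ratio 4).
(1−a)S·A_cross = εσ·A_surf·T⁴  ⇒  T⁴ = (1−a)S/(4σ).
T⁴ = 0.610·2420/(4·5.67×10⁻⁸) = 6.509×10⁹ K⁴.
T = (6.509×10⁹)^(1/4).

T ≈ 284 K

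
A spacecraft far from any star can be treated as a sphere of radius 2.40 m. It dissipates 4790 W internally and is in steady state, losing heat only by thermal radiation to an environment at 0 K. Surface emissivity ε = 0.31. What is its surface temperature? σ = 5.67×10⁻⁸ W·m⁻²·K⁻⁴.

Steady state: internal power = radiated power, P = εσA T⁴.
Radiating area A = 4πr² = 72.38 m².
T⁴ = P/(εσA) = 4790/(0.31·5.67×10⁻⁸·72.38) = 3.765×10⁹ K⁴.
T = (3.765×10⁹)^(1/4).

T ≈ 248 K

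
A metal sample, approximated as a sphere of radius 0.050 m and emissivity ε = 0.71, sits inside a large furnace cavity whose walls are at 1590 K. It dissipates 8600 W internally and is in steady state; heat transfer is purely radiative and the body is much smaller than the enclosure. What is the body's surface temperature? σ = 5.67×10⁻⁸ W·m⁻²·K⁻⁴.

For a small grey body in a large enclosure, net radiated power = εσA(T⁴ − T_w⁴).
Steady state: P = εσA(T⁴ − T_w⁴) with A = 4πr² = 0.03142 m².
T⁴ = P/(εσA) + T_w⁴ = 8600/(0.71·5.67×10⁻⁸·0.03142) + (1590)⁴
    = 6.800×10¹² + 6.391×10¹² = 1.319×10¹³ K⁴.

T ≈ 1910 K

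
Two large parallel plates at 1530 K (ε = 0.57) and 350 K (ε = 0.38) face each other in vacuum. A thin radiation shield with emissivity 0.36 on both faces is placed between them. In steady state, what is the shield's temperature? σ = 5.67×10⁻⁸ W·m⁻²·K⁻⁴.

T_s ≈ 1320 K

In steady state the net flux on the hot side equals that on the cold side.
σ(T₁⁴−T_s⁴)/D₁ = σ(T_s⁴−T₂⁴)/D₂, with D₁ = 1/ε₁+1/ε_s−1 = 3.532, D₂ = 1/ε_s+1/ε₂−1 = 4.409.
Solve for T_s⁴: T_s⁴ = (D₂·T₁⁴ + D₁·T₂⁴)/(D₁+D₂) = 3.049×10¹² K⁴.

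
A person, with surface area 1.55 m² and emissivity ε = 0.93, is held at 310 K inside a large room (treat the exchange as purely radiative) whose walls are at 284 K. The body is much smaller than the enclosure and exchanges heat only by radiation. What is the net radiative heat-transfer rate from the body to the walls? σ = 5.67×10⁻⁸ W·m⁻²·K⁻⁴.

For a small grey body in a large enclosure: P_net = εσA(T_body⁴ − T_wall⁴).
A = 1.55 m²; T_body⁴ − T_wall⁴ = 9.235×10⁹ − 6.505×10⁹ = 2.730×10⁹ K⁴.
|P_net| = 0.93·5.67×10⁻⁸·1.550·2.730×10⁹.

P_net ≈ 223 W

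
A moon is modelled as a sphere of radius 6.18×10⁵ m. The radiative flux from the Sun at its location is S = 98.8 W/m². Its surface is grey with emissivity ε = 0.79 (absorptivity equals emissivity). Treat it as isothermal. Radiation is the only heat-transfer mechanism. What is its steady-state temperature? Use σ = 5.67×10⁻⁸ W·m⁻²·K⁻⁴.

At equilibrium, absorbed power = emitted power.
Absorbing cross-section = πr² = 1.200×10¹² m²; emitting surface = 4πr² = 4.799×10¹² m² (ratio 4).
εS·A_cross = εσ·A_surf·T⁴  ⇒  T⁴ = S/(4σ)   (ε cancels).
T⁴ = 98.8/(4·5.67×10⁻⁸) = 4.356×10⁸ K⁴.
T = (4.356×10⁸)^(1/4).

T ≈ 144 K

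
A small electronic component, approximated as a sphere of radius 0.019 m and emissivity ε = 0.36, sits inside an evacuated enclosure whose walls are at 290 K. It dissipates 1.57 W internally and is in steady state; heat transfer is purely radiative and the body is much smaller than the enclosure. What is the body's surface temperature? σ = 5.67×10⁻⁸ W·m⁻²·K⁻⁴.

For a small grey body in a large enclosure, net radiated power = εσA(T⁴ − T_w⁴).
Steady state: P = εσA(T⁴ − T_w⁴) with A = 4πr² = 0.004536 m².
T⁴ = P/(εσA) + T_w⁴ = 1.57/(0.36·5.67×10⁻⁸·0.004536) + (290)⁴
    = 1.695×10¹⁰ + 7.073×10⁹ = 2.403×10¹⁰ K⁴.

T ≈ 394 K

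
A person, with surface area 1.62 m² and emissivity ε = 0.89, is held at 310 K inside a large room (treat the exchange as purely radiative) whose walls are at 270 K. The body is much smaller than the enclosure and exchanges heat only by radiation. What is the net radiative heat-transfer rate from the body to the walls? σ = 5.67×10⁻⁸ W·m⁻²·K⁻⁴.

For a small grey body in a large enclosure: P_net = εσA(T_body⁴ − T_wall⁴).
A = 1.62 m²; T_body⁴ − T_wall⁴ = 9.235×10⁹ − 5.314×10⁹ = 3.921×10⁹ K⁴.
|P_net| = 0.89·5.67×10⁻⁸·1.620·3.921×10⁹.

P_net ≈ 321 W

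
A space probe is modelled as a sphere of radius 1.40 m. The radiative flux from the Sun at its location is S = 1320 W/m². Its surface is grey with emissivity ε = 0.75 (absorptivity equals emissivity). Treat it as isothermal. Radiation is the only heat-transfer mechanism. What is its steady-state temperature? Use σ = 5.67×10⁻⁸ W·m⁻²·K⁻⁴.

At equilibrium, absorbed power = emitted power.
Absorbing cross-section = πr² = 6.158 m²; emitting surface = 4πr² = 24.63 m² (ratio 4).
εS·A_cross = εσ·A_surf·T⁴  ⇒  T⁴ = S/(4σ)   (ε cancels).
T⁴ = 1320/(4·5.67×10⁻⁸) = 5.820×10⁹ K⁴.
T = (5.820×10⁹)^(1/4).

T ≈ 276 K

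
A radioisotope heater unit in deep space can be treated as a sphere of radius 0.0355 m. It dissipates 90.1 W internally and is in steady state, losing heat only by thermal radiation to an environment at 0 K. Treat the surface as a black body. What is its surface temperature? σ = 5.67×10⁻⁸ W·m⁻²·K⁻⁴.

Steady state: internal power = radiated power, P = εσA T⁴.
Radiating area A = 4πr² = 0.01584 m².
T⁴ = P/(εσA) = 90.1/(1.0·5.67×10⁻⁸·0.01584) = 1.003×10¹¹ K⁴.
T = (1.003×10¹¹)^(1/4).

T ≈ 563 K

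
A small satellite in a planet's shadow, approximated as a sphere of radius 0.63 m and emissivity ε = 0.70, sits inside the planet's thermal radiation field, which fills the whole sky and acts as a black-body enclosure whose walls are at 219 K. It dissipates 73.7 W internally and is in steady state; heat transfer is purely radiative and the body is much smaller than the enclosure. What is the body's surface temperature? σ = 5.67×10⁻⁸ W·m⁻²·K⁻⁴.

T ≈ 227 K

For a small grey body in a large enclosure, net radiated power = εσA(T⁴ − T_w⁴).
Steady state: P = εσA(T⁴ − T_w⁴) with A = 4πr² = 4.988 m².
T⁴ = P/(εσA) + T_w⁴ = 73.7/(0.70·5.67×10⁻⁸·4.988) + (219)⁴
    = 3.723×10⁸ + 2.300×10⁹ = 2.673×10⁹ K⁴.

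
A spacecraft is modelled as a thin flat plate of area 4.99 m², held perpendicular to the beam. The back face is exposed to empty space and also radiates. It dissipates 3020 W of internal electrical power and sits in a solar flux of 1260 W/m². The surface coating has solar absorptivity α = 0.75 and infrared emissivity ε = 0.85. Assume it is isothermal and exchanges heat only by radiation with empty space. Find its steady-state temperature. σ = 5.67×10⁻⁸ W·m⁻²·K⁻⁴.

T ≈ 356 K

At steady state, absorbed solar power + internal power = radiated power.
Absorbed: α·S·A_cross = 0.75·1260·4.990 = 4716 W (cross-section A).
Total input = 4716 + 3020 = 7736 W.
Radiated: εσ·A_surf·T⁴ with A_surf = 2A = 9.980 m².
T⁴ = 7736/(0.85·5.67×10⁻⁸·9.980) = 1.608×10¹⁰ K⁴.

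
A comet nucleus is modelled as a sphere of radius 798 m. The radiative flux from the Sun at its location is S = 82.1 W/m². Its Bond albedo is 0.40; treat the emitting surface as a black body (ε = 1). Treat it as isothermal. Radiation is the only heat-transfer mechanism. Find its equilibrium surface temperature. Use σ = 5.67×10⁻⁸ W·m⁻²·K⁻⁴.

T ≈ 121 K

At equilibrium, absorbed power = emitted power.
Absorbing cross-section = πr² = 2.001×10⁶ m²; emitting surface = 4πr² = 8.002×10⁶ m² (ratio 4).
(1−a)S·A_cross = εσ·A_surf·T⁴  ⇒  T⁴ = (1−a)S/(4σ).
T⁴ = 0.600·82.1/(4·5.67×10⁻⁸) = 2.172×10⁸ K⁴.
T = (2.172×10⁸)^(1/4).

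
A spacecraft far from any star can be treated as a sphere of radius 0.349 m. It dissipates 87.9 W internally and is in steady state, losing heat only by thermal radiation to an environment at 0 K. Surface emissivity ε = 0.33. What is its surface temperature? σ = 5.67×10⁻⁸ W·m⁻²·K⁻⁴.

Steady state: internal power = radiated power, P = εσA T⁴.
Radiating area A = 4πr² = 1.531 m².
T⁴ = P/(εσA) = 87.9/(0.33·5.67×10⁻⁸·1.531) = 3.069×10⁹ K⁴.
T = (3.069×10⁹)^(1/4).

T ≈ 235 K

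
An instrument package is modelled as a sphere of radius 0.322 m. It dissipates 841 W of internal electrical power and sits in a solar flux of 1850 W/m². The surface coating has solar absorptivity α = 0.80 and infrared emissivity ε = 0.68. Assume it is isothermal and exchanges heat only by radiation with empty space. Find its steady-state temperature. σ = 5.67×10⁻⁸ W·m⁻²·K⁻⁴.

At steady state, absorbed solar power + internal power = radiated power.
Absorbed: α·S·A_cross = 0.80·1850·0.3257 = 482.1 W (cross-section πr²).
Total input = 482.1 + 841 = 1323 W.
Radiated: εσ·A_surf·T⁴ with A_surf = 4πr² = 1.303 m².
T⁴ = 1323/(0.68·5.67×10⁻⁸·1.303) = 2.634×10¹⁰ K⁴.

T ≈ 403 K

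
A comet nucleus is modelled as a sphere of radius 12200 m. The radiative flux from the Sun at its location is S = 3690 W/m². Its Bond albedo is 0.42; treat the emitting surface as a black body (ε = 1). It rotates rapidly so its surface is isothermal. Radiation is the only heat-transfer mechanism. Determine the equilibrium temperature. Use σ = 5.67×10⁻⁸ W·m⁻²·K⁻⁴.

At equilibrium, absorbed power = emitted power.
Absorbing cross-section = πr² = 4.676×10⁸ m²; emitting surface = 4πr² = 1.870×10⁹ m² (ratio 4).
(1−a)S·A_cross = εσ·A_surf·T⁴  ⇒  T⁴ = (1−a)S/(4σ).
T⁴ = 0.580·3690/(4·5.67×10⁻⁸) = 9.437×10⁹ K⁴.
T = (9.437×10⁹)^(1/4).

T ≈ 312 K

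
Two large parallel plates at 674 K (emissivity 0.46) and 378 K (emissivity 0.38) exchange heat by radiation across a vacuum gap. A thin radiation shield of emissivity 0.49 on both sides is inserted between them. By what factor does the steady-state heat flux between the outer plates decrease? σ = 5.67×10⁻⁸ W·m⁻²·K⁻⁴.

factor ≈ 1.81

Without shield: q₀ = σΔ(T⁴)/(1/ε₁+1/ε₂−1) with denominator 3.805.
With shield the two gaps are in series; the resistances add: (1/ε₁+1/ε_s−1)+(1/ε_s+1/ε₂−1) = 3.215+3.672 = 6.887.
Heat-flux ratio q₀/q = 6.887/3.805.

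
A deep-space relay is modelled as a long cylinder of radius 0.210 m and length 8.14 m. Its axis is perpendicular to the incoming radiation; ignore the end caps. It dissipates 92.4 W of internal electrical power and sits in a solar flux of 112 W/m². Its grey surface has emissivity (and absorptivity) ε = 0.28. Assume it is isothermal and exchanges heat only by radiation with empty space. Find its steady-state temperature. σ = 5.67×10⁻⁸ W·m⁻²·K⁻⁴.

T ≈ 185 K

At steady state, absorbed solar power + internal power = radiated power.
Absorbed: α·S·A_cross = 0.28·112·3.419 = 107.2 W (cross-section 2rL).
Total input = 107.2 + 92.4 = 199.6 W.
Radiated: εσ·A_surf·T⁴ with A_surf = 2πrL = 10.74 m².
T⁴ = 199.6/(0.28·5.67×10⁻⁸·10.74) = 1.171×10⁹ K⁴.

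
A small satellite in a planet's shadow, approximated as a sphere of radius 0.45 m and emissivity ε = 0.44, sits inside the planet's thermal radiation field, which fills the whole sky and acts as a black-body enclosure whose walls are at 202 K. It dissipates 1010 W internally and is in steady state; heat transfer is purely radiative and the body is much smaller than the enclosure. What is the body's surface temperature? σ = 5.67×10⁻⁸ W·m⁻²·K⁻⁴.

T ≈ 364 K

For a small grey body in a large enclosure, net radiated power = εσA(T⁴ − T_w⁴).
Steady state: P = εσA(T⁴ − T_w⁴) with A = 4πr² = 2.545 m².
T⁴ = P/(εσA) + T_w⁴ = 1010/(0.44·5.67×10⁻⁸·2.545) + (202)⁴
    = 1.591×10¹⁰ + 1.665×10⁹ = 1.757×10¹⁰ K⁴.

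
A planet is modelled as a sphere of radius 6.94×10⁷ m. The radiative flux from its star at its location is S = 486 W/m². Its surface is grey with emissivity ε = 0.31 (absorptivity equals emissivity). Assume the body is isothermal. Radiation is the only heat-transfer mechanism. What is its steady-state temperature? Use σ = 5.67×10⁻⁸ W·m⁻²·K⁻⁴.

T ≈ 215 K

At equilibrium, absorbed power = emitted power.
Absorbing cross-section = πr² = 1.513×10¹⁶ m²; emitting surface = 4πr² = 6.052×10¹⁶ m² (ratio 4).
εS·A_cross = εσ·A_surf·T⁴  ⇒  T⁴ = S/(4σ)   (ε cancels).
T⁴ = 486/(4·5.67×10⁻⁸) = 2.143×10⁹ K⁴.
T = (2.143×10⁹)^(1/4).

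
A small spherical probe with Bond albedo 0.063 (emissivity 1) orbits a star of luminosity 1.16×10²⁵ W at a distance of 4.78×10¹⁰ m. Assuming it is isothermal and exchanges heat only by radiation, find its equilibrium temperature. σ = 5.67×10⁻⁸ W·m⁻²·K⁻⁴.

T ≈ 202 K

First find the stellar flux at distance d: S = L/(4πd²) = 1.16×10²⁵/(4π·(4.78×10¹⁰)²) = 404.0 W/m².
For an isothermal sphere, absorbed (1−a)S·πr² = emitted σ·4πr²·T⁴, so T⁴ = (1−a)S/(4σ).
T⁴ = 0.937·404.0/(4·5.67×10⁻⁸) = 1.669×10⁹ K⁴.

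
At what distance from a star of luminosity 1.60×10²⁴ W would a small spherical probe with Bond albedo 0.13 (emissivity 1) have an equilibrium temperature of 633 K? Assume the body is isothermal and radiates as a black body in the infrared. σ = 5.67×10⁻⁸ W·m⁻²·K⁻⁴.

For an isothermal black-emitting sphere, (1−a)S·πr² = σ·4πr²·T⁴ ⇒ S = 4σT⁴/(1−a).
S = 4·5.67×10⁻⁸·(633)⁴/0.870 = 41850 W/m².
Flux falls as S = L/(4πd²), so d = √(L/(4πS)) = √(1.60×10²⁴/(4π·41850)).

d ≈ 1.74×10⁹ m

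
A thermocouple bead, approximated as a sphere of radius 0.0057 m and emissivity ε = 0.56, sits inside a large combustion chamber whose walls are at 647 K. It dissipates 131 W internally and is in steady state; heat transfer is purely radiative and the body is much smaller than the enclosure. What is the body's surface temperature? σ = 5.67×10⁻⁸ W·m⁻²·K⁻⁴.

T ≈ 1790 K

For a small grey body in a large enclosure, net radiated power = εσA(T⁴ − T_w⁴).
Steady state: P = εσA(T⁴ − T_w⁴) with A = 4πr² = 4.083×10⁻⁴ m².
T⁴ = P/(εσA) + T_w⁴ = 131/(0.56·5.67×10⁻⁸·4.083×10⁻⁴) + (647)⁴
    = 1.011×10¹³ + 1.752×10¹¹ = 1.028×10¹³ K⁴.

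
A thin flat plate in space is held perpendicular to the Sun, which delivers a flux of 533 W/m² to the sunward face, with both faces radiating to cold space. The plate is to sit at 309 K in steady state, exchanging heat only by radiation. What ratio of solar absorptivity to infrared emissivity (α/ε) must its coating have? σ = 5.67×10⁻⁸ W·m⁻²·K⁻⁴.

Balance: αS·A = εσ·2A·T⁴ ⇒ α/ε = 2σT⁴/S.
α/ε = 2·5.67×10⁻⁸·(309)⁴/533 = 2·5.67×10⁻⁸·9.117×10⁹/533.

α/ε ≈ 1.94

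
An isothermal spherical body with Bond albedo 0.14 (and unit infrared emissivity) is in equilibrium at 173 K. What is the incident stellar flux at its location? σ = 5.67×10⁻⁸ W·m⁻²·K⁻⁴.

(1−a)S·πr² = σ·4πr²·T⁴ ⇒ S = 4σT⁴/(1−a).
S = 4·5.67×10⁻⁸·8.957×10⁸/0.860.

S ≈ 236 W/m²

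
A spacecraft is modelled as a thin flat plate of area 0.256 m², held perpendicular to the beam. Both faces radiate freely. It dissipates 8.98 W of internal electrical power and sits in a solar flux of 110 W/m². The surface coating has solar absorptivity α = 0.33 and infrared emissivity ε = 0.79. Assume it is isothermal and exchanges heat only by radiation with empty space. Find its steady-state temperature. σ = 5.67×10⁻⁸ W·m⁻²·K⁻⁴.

T ≈ 168 K

At steady state, absorbed solar power + internal power = radiated power.
Absorbed: α·S·A_cross = 0.33·110·0.2560 = 9.293 W (cross-section A).
Total input = 9.293 + 8.98 = 18.27 W.
Radiated: εσ·A_surf·T⁴ with A_surf = 2A = 0.5120 m².
T⁴ = 18.27/(0.79·5.67×10⁻⁸·0.5120) = 7.968×10⁸ K⁴.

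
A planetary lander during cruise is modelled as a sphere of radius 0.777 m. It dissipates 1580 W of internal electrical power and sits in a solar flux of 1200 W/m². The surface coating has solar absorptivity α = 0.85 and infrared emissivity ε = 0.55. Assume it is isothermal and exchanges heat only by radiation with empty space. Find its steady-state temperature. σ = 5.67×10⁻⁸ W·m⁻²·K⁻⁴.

T ≈ 349 K

At steady state, absorbed solar power + internal power = radiated power.
Absorbed: α·S·A_cross = 0.85·1200·1.897 = 1935 W (cross-section πr²).
Total input = 1935 + 1580 = 3515 W.
Radiated: εσ·A_surf·T⁴ with A_surf = 4πr² = 7.587 m².
T⁴ = 3515/(0.55·5.67×10⁻⁸·7.587) = 1.486×10¹⁰ K⁴.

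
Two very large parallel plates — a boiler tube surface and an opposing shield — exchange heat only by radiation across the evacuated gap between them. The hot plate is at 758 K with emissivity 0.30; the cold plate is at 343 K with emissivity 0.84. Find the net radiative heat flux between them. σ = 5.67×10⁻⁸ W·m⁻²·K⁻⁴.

q ≈ 5090 W/m²

For two infinite grey parallel plates, q = σ(T₁⁴ − T₂⁴)/(1/ε₁ + 1/ε₂ − 1).
T₁⁴ − T₂⁴ = 3.301×10¹¹ − 1.384×10¹⁰ = 3.163×10¹¹ K⁴.
1/ε₁ + 1/ε₂ − 1 = 3.333 + 1.190 − 1 = 3.524.
q = 5.67×10⁻⁸ × 3.163×10¹¹ / 3.524.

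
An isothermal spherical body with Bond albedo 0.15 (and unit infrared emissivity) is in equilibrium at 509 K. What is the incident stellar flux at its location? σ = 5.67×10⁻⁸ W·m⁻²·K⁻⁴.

S ≈ 17900 W/m²

(1−a)S·πr² = σ·4πr²·T⁴ ⇒ S = 4σT⁴/(1−a).
S = 4·5.67×10⁻⁸·6.712×10¹⁰/0.850.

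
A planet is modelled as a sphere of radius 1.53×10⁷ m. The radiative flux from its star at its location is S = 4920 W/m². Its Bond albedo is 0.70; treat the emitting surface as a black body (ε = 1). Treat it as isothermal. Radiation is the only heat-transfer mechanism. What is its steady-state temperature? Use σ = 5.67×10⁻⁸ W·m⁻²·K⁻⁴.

At equilibrium, absorbed power = emitted power.
Absorbing cross-section = πr² = 7.354×10¹⁴ m²; emitting surface = 4πr² = 2.942×10¹⁵ m² (ratio 4).
(1−a)S·A_cross = εσ·A_surf·T⁴  ⇒  T⁴ = (1−a)S/(4σ).
T⁴ = 0.300·4920/(4·5.67×10⁻⁸) = 6.508×10⁹ K⁴.
T = (6.508×10⁹)^(1/4).

T ≈ 284 K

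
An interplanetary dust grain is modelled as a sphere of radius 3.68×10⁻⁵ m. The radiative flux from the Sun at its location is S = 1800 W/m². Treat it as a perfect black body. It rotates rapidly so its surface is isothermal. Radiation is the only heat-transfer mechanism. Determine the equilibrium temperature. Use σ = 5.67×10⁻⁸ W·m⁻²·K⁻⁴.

At equilibrium, absorbed power = emitted power.
Absorbing cross-section = πr² = 4.254×10⁻⁹ m²; emitting surface = 4πr² = 1.702×10⁻⁸ m² (ratio 4).
S·A_cross = εσ·A_surf·T⁴  ⇒  T⁴ = S/(4σ).
T⁴ = 1.00·1800/(4·5.67×10⁻⁸) = 7.937×10⁹ K⁴.
T = (7.937×10⁹)^(1/4).

T ≈ 298 K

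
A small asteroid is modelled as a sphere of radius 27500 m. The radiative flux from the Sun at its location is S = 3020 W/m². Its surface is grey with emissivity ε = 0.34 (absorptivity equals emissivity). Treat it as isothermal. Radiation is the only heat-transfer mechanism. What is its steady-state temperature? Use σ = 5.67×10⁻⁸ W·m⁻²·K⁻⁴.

At equilibrium, absorbed power = emitted power.
Absorbing cross-section = πr² = 2.376×10⁹ m²; emitting surface = 4πr² = 9.503×10⁹ m² (ratio 4).
εS·A_cross = εσ·A_surf·T⁴  ⇒  T⁴ = S/(4σ)   (ε cancels).
T⁴ = 3020/(4·5.67×10⁻⁸) = 1.332×10¹⁰ K⁴.
T = (1.332×10¹⁰)^(1/4).

T ≈ 340 K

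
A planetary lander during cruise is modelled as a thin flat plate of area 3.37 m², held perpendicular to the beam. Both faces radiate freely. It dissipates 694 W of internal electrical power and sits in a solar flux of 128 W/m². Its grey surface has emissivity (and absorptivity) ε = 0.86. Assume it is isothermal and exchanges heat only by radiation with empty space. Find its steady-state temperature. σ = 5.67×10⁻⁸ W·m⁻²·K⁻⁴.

At steady state, absorbed solar power + internal power = radiated power.
Absorbed: α·S·A_cross = 0.86·128·3.370 = 371.0 W (cross-section A).
Total input = 371.0 + 694 = 1065 W.
Radiated: εσ·A_surf·T⁴ with A_surf = 2A = 6.740 m².
T⁴ = 1065/(0.86·5.67×10⁻⁸·6.740) = 3.240×10⁹ K⁴.

T ≈ 239 K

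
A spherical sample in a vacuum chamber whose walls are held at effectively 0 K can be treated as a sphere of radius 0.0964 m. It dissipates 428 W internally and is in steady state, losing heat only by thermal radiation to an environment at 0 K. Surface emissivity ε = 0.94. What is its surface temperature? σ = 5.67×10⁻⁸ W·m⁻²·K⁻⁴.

Steady state: internal power = radiated power, P = εσA T⁴.
Radiating area A = 4πr² = 0.1168 m².
T⁴ = P/(εσA) = 428/(0.94·5.67×10⁻⁸·0.1168) = 6.877×10¹⁰ K⁴.
T = (6.877×10¹⁰)^(1/4).

T ≈ 512 K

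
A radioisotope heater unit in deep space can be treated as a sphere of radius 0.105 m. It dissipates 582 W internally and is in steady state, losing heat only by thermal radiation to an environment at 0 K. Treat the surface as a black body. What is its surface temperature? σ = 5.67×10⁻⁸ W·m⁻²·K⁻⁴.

Steady state: internal power = radiated power, P = εσA T⁴.
Radiating area A = 4πr² = 0.1385 m².
T⁴ = P/(εσA) = 582/(1.0·5.67×10⁻⁸·0.1385) = 7.409×10¹⁰ K⁴.
T = (7.409×10¹⁰)^(1/4).

T ≈ 522 K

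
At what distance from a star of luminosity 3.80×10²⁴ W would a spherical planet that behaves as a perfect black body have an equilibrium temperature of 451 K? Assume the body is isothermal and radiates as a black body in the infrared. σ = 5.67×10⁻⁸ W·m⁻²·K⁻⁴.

For an isothermal black-emitting sphere, (1−a)S·πr² = σ·4πr²·T⁴ ⇒ S = 4σT⁴/(1−a).
S = 4·5.67×10⁻⁸·(451)⁴/1.00 = 9383 W/m².
Flux falls as S = L/(4πd²), so d = √(L/(4πS)) = √(3.80×10²⁴/(4π·9383)).

d ≈ 5.68×10⁹ m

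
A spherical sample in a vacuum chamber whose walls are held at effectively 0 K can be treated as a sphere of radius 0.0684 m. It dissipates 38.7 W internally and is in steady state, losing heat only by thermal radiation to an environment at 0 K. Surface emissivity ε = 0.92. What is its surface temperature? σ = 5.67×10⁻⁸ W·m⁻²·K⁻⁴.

Steady state: internal power = radiated power, P = εσA T⁴.
Radiating area A = 4πr² = 0.05879 m².
T⁴ = P/(εσA) = 38.7/(0.92·5.67×10⁻⁸·0.05879) = 1.262×10¹⁰ K⁴.
T = (1.262×10¹⁰)^(1/4).

T ≈ 335 K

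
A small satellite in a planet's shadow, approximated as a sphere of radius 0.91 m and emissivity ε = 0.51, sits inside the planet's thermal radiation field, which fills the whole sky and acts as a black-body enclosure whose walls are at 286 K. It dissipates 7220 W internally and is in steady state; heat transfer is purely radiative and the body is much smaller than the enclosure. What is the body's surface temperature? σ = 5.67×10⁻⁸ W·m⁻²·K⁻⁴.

T ≈ 419 K

For a small grey body in a large enclosure, net radiated power = εσA(T⁴ − T_w⁴).
Steady state: P = εσA(T⁴ − T_w⁴) with A = 4πr² = 10.41 m².
T⁴ = P/(εσA) + T_w⁴ = 7220/(0.51·5.67×10⁻⁸·10.41) + (286)⁴
    = 2.399×10¹⁰ + 6.691×10⁹ = 3.068×10¹⁰ K⁴.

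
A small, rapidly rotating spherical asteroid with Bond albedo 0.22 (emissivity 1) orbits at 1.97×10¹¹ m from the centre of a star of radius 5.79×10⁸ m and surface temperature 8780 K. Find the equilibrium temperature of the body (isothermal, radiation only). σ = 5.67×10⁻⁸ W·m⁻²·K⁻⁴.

The star's surface emits σT_*⁴; at distance d the flux is S = σT_*⁴(R_*/d)².
S = 5.67×10⁻⁸·(8780)⁴·(5.79×10⁸/1.97×10¹¹)² = 2911 W/m².
For an isothermal sphere T⁴ = (1−a)S/(4σ) = 1.001×10¹⁰ K⁴.

T ≈ 316 K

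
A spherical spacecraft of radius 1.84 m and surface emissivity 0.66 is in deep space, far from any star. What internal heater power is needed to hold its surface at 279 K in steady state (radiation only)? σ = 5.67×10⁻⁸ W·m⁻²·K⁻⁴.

P = εσ·4πr²·T⁴.
4πr² = 42.54 m²; T⁴ = 6.059×10⁹ K⁴.
P = 0.66·5.67×10⁻⁸·42.54·6.059×10⁹.

P ≈ 9650 W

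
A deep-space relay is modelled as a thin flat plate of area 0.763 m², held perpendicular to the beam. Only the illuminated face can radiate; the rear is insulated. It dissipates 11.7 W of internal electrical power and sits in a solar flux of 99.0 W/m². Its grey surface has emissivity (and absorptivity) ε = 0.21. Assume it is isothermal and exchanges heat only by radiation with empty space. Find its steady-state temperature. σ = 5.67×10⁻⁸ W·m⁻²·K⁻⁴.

At steady state, absorbed solar power + internal power = radiated power.
Absorbed: α·S·A_cross = 0.21·99.0·0.7630 = 15.86 W (cross-section A).
Total input = 15.86 + 11.7 = 27.56 W.
Radiated: εσ·A_surf·T⁴ with A_surf = A = 0.7630 m².
T⁴ = 27.56/(0.21·5.67×10⁻⁸·0.7630) = 3.034×10⁹ K⁴.

T ≈ 235 K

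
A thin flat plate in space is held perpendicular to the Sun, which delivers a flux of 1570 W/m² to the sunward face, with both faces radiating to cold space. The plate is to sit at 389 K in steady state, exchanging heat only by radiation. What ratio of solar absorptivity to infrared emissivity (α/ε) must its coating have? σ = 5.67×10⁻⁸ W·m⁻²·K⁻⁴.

Balance: αS·A = εσ·2A·T⁴ ⇒ α/ε = 2σT⁴/S.
α/ε = 2·5.67×10⁻⁸·(389)⁴/1570 = 2·5.67×10⁻⁸·2.290×10¹⁰/1570.

α/ε ≈ 1.65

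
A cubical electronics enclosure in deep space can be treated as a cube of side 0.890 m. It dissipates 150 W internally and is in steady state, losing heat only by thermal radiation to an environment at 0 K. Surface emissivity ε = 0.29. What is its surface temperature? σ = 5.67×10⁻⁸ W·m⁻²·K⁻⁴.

Steady state: internal power = radiated power, P = εσA T⁴.
Radiating area A = 6L² = 4.753 m².
T⁴ = P/(εσA) = 150/(0.29·5.67×10⁻⁸·4.753) = 1.919×10⁹ K⁴.
T = (1.919×10⁹)^(1/4).

T ≈ 209 K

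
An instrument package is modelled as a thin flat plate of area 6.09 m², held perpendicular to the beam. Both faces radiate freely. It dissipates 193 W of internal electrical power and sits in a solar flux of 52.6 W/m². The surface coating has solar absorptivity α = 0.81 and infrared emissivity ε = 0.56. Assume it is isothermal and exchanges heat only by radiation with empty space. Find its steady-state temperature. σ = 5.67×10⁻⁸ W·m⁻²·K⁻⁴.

At steady state, absorbed solar power + internal power = radiated power.
Absorbed: α·S·A_cross = 0.81·52.6·6.090 = 259.5 W (cross-section A).
Total input = 259.5 + 193 = 452.5 W.
Radiated: εσ·A_surf·T⁴ with A_surf = 2A = 12.18 m².
T⁴ = 452.5/(0.56·5.67×10⁻⁸·12.18) = 1.170×10⁹ K⁴.

T ≈ 185 K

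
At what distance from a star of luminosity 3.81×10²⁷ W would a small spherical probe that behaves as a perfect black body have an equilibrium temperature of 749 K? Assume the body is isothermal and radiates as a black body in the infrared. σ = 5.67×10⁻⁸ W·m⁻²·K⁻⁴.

For an isothermal black-emitting sphere, (1−a)S·πr² = σ·4πr²·T⁴ ⇒ S = 4σT⁴/(1−a).
S = 4·5.67×10⁻⁸·(749)⁴/1.00 = 71380 W/m².
Flux falls as S = L/(4πd²), so d = √(L/(4πS)) = √(3.81×10²⁷/(4π·71380)).

d ≈ 6.52×10¹⁰ m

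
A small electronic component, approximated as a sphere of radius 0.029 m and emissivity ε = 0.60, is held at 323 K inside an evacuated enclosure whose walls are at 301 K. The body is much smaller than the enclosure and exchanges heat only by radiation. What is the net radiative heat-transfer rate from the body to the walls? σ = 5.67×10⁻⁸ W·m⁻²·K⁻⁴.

For a small grey body in a large enclosure: P_net = εσA(T_body⁴ − T_wall⁴).
A = 4πr² = 0.01057 m²; T_body⁴ − T_wall⁴ = 1.088×10¹⁰ − 8.209×10⁹ = 2.676×10⁹ K⁴.
|P_net| = 0.60·5.67×10⁻⁸·0.01057·2.676×10⁹.

P_net ≈ 0.962 W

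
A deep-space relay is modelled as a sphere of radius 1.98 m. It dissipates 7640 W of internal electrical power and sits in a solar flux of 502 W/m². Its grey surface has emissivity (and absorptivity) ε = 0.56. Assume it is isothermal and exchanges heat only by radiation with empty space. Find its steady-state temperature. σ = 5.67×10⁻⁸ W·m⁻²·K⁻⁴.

T ≈ 290 K

At steady state, absorbed solar power + internal power = radiated power.
Absorbed: α·S·A_cross = 0.56·502·12.32 = 3462 W (cross-section πr²).
Total input = 3462 + 7640 = 11100 W.
Radiated: εσ·A_surf·T⁴ with A_surf = 4πr² = 49.27 m².
T⁴ = 11100/(0.56·5.67×10⁻⁸·49.27) = 7.097×10⁹ K⁴.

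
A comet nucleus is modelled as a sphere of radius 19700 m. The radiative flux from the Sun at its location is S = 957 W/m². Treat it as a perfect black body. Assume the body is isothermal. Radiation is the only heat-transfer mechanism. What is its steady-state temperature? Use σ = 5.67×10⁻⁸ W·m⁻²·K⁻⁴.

T ≈ 255 K

At equilibrium, absorbed power = emitted power.
Absorbing cross-section = πr² = 1.219×10⁹ m²; emitting surface = 4πr² = 4.877×10⁹ m² (ratio 4).
S·A_cross = εσ·A_surf·T⁴  ⇒  T⁴ = S/(4σ).
T⁴ = 1.00·957/(4·5.67×10⁻⁸) = 4.220×10⁹ K⁴.
T = (4.220×10⁹)^(1/4).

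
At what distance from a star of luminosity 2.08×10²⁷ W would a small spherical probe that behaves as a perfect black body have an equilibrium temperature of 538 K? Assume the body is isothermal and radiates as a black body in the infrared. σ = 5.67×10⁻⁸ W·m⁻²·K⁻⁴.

For an isothermal black-emitting sphere, (1−a)S·πr² = σ·4πr²·T⁴ ⇒ S = 4σT⁴/(1−a).
S = 4·5.67×10⁻⁸·(538)⁴/1.00 = 19000 W/m².
Flux falls as S = L/(4πd²), so d = √(L/(4πS)) = √(2.08×10²⁷/(4π·19000)).

d ≈ 9.33×10¹⁰ m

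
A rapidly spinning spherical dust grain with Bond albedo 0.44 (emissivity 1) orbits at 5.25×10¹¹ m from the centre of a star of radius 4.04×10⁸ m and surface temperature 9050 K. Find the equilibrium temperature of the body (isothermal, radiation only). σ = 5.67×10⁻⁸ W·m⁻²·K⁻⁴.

The star's surface emits σT_*⁴; at distance d the flux is S = σT_*⁴(R_*/d)².
S = 5.67×10⁻⁸·(9050)⁴·(4.04×10⁸/5.25×10¹¹)² = 225.2 W/m².
For an isothermal sphere T⁴ = (1−a)S/(4σ) = 5.561×10⁸ K⁴.

T ≈ 154 K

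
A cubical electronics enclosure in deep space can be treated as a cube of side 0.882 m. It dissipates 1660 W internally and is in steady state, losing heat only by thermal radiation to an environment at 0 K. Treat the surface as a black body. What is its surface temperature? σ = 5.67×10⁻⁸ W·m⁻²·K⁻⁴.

T ≈ 281 K

Steady state: internal power = radiated power, P = εσA T⁴.
Radiating area A = 6L² = 4.668 m².
T⁴ = P/(εσA) = 1660/(1.0·5.67×10⁻⁸·4.668) = 6.272×10⁹ K⁴.
T = (6.272×10⁹)^(1/4).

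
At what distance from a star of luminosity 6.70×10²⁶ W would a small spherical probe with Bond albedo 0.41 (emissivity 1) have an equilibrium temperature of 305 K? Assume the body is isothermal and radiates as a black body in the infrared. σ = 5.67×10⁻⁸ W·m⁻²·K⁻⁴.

For an isothermal black-emitting sphere, (1−a)S·πr² = σ·4πr²·T⁴ ⇒ S = 4σT⁴/(1−a).
S = 4·5.67×10⁻⁸·(305)⁴/0.590 = 3327 W/m².
Flux falls as S = L/(4πd²), so d = √(L/(4πS)) = √(6.70×10²⁶/(4π·3327)).

d ≈ 1.27×10¹¹ m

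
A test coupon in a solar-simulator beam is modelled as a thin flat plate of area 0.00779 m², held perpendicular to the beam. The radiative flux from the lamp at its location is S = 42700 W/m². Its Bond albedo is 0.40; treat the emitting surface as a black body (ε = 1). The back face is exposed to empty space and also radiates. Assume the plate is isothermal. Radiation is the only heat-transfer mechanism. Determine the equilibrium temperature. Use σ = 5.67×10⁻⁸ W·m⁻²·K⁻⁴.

T ≈ 689 K

At equilibrium, absorbed power = emitted power.
Absorbing cross-section = A = 0.007790 m²; emitting surface = 2A = 0.01558 m² (ratio 2).
(1−a)S·A_cross = εσ·A_surf·T⁴  ⇒  T⁴ = (1−a)S/(2σ).
T⁴ = 0.600·42700/(2·5.67×10⁻⁸) = 2.259×10¹¹ K⁴.
T = (2.259×10¹¹)^(1/4).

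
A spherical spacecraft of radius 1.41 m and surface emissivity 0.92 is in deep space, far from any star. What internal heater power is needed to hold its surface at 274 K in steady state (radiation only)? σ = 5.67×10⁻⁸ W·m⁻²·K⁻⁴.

P ≈ 7350 W

P = εσ·4πr²·T⁴.
4πr² = 24.98 m²; T⁴ = 5.636×10⁹ K⁴.
P = 0.92·5.67×10⁻⁸·24.98·5.636×10⁹.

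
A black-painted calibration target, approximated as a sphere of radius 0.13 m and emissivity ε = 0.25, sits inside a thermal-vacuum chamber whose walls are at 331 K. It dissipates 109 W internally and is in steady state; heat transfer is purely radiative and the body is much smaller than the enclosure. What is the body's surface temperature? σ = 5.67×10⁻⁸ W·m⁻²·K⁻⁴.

For a small grey body in a large enclosure, net radiated power = εσA(T⁴ − T_w⁴).
Steady state: P = εσA(T⁴ − T_w⁴) with A = 4πr² = 0.2124 m².
T⁴ = P/(εσA) + T_w⁴ = 109/(0.25·5.67×10⁻⁸·0.2124) + (331)⁴
    = 3.621×10¹⁰ + 1.200×10¹⁰ = 4.821×10¹⁰ K⁴.

T ≈ 469 K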